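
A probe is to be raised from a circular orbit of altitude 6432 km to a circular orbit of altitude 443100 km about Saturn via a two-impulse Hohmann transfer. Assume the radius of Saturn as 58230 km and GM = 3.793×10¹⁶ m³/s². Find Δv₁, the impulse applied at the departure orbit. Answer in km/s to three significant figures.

Δv ≈ 8.02 km/s

r₁ = 58230 + 6432 = 64662 km = 6.4662×10⁷ m.
r₂ = 58230 + 443100 = 501330 km = 5.0133×10⁸ m.
Transfer ellipse a_t = (r₁ + r₂)/2 = 2.830×10⁸ m.
At r₁: circular v_c1 = √(μ/r₁) = 24220 m/s; transfer-perikrone v_p = √[μ(2/r₁ − 1/a_t)] = 32240 m/s.
Δv₁ = v_p − v_c1 = 8016 m/s.
= 8.016 km/s.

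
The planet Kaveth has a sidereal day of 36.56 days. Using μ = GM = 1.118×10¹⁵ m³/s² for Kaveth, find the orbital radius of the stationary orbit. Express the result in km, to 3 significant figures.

r_sync ≈ 6.56×10⁵ km

T = 36.56 days = 3.159×10⁶ s.
A synchronous orbit has period T, so by Kepler's third law a = (μT²/4π²)^(1/3).
μT²/4π² = 1.118×10¹⁵ × (3.159×10⁶)² / 39.48 = 2.826×10²⁶ m³.
a = 6.562×10⁸ m = 6.5621×10⁵ km.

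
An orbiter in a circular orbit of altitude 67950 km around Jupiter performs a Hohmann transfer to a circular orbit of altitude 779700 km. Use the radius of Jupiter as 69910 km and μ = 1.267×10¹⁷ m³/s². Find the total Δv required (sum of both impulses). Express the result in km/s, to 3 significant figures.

Δv_total ≈ 15.2 km/s

r₁ = 69910 + 67950 = 137860 km = 1.3786×10⁸ m.
r₂ = 69910 + 779700 = 849610 km = 8.4961×10⁸ m.
Transfer ellipse a_t = (r₁ + r₂)/2 = 4.937×10⁸ m.
At r₁: circular v_c1 = √(μ/r₁) = 30320 m/s; transfer-perijove v_p = √[μ(2/r₁ − 1/a_t)] = 39770 m/s.
Δv₁ = v_p − v_c1 = 9452 m/s.
At r₂: circular v_c2 = √(μ/r₂) = 12210 m/s; transfer-apojove v_a = √[μ(2/r₂ − 1/a_t)] = 6453 m/s.
Δv₂ = v_c2 − v_a = 5759 m/s.
Total Δv = Δv₁ + Δv₂ = 15210 m/s = 15.21 km/s.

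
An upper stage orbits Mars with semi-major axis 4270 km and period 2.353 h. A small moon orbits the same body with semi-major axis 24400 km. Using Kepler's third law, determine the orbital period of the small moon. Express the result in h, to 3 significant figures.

T₂ ≈ 32.1 h

Kepler's third law: T² ∝ a³, so T₂ = T₁ (a₂/a₁)^(3/2).
a₂/a₁ = 5.714, (a₂/a₁)^(3/2) = 13.66.
T₂ = 2.353 × 13.66 = 32.14 h.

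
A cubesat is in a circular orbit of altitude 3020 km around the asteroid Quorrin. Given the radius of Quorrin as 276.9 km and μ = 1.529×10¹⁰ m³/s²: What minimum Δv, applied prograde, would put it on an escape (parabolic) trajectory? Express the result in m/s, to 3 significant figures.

r = 276.9 + 3020 = 3296.9 km = 3.2969×10⁶ m.
Circular speed v_c = √(μ/r) = 68.10 m/s.
Escape speed v_esc = √(2μ/r) = √2 × v_c = 96.31 m/s.
Δv = v_esc − v_c = 28.21 m/s.

Δv ≈ 28.2 m/s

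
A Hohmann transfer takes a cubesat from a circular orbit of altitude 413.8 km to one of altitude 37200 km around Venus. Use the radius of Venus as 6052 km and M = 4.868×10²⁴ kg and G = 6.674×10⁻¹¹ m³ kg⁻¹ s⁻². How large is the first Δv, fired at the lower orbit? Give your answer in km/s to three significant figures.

μ = GM = 6.674×10⁻¹¹ × 4.868×10²⁴ = 3.249×10¹⁴ m³/s².
r₁ = 6052 + 413.8 = 6465.8 km = 6.4658×10⁶ m.
r₂ = 6052 + 37200 = 43252 km = 4.3252×10⁷ m.
Transfer ellipse a_t = (r₁ + r₂)/2 = 2.486×10⁷ m.
At r₁: circular v_c1 = √(μ/r₁) = 7089 m/s; transfer-periapsis v_p = √[μ(2/r₁ − 1/a_t)] = 9350 m/s.
Δv₁ = v_p − v_c1 = 2262 m/s.
= 2.262 km/s.

Δv ≈ 2.26 km/s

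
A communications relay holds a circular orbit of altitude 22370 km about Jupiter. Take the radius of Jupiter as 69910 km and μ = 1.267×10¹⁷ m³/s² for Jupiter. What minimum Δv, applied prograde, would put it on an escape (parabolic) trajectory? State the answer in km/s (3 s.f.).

r = 69910 + 22370 = 92280 km = 9.2280×10⁷ m.
Circular speed v_c = √(μ/r) = 37050 m/s.
Escape speed v_esc = √(2μ/r) = √2 × v_c = 52400 m/s.
Δv = v_esc − v_c = 15350 m/s = 15.35 km/s.

Δv ≈ 15.3 km/s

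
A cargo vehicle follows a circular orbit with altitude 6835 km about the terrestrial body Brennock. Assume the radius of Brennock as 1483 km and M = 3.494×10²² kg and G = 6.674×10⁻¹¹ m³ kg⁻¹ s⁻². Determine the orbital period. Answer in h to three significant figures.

μ = GM = 6.674×10⁻¹¹ × 3.494×10²² = 2.332×10¹² m³/s².
r = 1483 + 6835 = 8318.0 km = 8.3180×10⁶ m.
Kepler's third law: T = 2π√(r³/μ) = 2π√((8.318×10⁶)³ / 2.332×10¹²).
r³/μ = 2.468×10⁸ s², so T = 2π × 1.571×10⁴ = 9.871×10⁴ s.
Converting: 9.871×10⁴ s ÷ 3600 = 27.42 h.

T ≈ 27.4 h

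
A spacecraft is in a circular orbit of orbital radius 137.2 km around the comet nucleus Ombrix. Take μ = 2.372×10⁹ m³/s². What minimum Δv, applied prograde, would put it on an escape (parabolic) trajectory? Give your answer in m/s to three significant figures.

r = 137.2 km = 1.372×10⁵ m.
Circular speed v_c = √(μ/r) = 131.5 m/s.
Escape speed v_esc = √(2μ/r) = √2 × v_c = 185.9 m/s.
Δv = v_esc − v_c = 54.46 m/s.

Δv ≈ 54.5 m/s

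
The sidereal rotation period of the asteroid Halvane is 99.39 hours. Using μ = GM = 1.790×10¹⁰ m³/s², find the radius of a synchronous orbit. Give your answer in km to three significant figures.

T = 99.39 hours = 3.578×10⁵ s.
A synchronous orbit has period T, so by Kepler's third law a = (μT²/4π²)^(1/3).
μT²/4π² = 1.790×10¹⁰ × (3.578×10⁵)² / 39.48 = 5.805×10¹⁹ m³.
a = 3.872×10⁶ m = 3871.9 km.

r_sync ≈ 3870 km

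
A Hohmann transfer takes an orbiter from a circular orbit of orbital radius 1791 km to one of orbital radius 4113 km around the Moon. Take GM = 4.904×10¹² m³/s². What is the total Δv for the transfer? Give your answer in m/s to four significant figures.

Δv_total ≈ 539.9 m/s

r₁ = 1791 km = 1.791×10⁶ m.
r₂ = 4113 km = 4.113×10⁶ m.
Transfer ellipse a_t = (r₁ + r₂)/2 = 2.952×10⁶ m.
At r₁: circular v_c1 = √(μ/r₁) = 1655 m/s; transfer-perilune v_p = √[μ(2/r₁ − 1/a_t)] = 1953 m/s.
Δv₁ = v_p − v_c1 = 298.5 m/s.
At r₂: circular v_c2 = √(μ/r₂) = 1092 m/s; transfer-apolune v_a = √[μ(2/r₂ − 1/a_t)] = 850.5 m/s.
Δv₂ = v_c2 − v_a = 241.4 m/s.
Total Δv = Δv₁ + Δv₂ = 539.9 m/s.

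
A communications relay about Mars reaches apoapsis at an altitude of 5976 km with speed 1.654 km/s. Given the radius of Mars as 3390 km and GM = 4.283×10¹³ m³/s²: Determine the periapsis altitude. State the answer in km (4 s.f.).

r_a = 3390 + 5976 = 9366.0 km = 9.366×10⁶ m.
Specific energy ε = v²/2 − μ/r = -3.205×10⁶ J/kg, so a = −μ/(2ε) = 6.682×10⁶ m.
The apsides satisfy r_p + r_a = 2a, so the periapsis radius is 2a − r_a = 3.997×10⁶ m = 3997.2 km.
Periapsis altitude = 3997.2 − 3390 = 607.22 km.

periapsis altitude ≈ 607.2 km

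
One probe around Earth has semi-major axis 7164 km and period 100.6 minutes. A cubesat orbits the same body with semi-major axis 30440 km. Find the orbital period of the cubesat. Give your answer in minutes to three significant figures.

Kepler's third law: T² ∝ a³, so T₂ = T₁ (a₂/a₁)^(3/2).
a₂/a₁ = 4.249, (a₂/a₁)^(3/2) = 8.759.
T₂ = 100.6 × 8.759 = 881.1 minutes.

T₂ ≈ 881 minutes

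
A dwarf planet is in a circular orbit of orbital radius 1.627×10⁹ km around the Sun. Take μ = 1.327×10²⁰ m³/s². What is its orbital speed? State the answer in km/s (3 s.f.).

v ≈ 9.03 km/s

r = 1.627×10⁹ km = 1.627×10¹² m.
For a circular orbit v = √(μ/r) = √(1.327×10²⁰ / 1.627×10¹²) = √(8.156×10⁷) = 9031 m/s.
That is 9.031 km/s.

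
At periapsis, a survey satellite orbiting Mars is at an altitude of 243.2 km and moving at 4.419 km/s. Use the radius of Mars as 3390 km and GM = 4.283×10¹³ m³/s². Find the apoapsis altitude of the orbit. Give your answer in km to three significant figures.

r_p = 3390 + 243.2 = 3633.2 km = 3.633×10⁶ m.
Specific energy ε = v²/2 − μ/r = -2.025×10⁶ J/kg, so a = −μ/(2ε) = 1.058×10⁷ m.
The apsides satisfy r_p + r_a = 2a, so the apoapsis radius is 2a − r_p = 1.752×10⁷ m = 17520 km.
Apoapsis altitude = 17520 − 3390 = 14130 km.

apoapsis altitude ≈ 14100 km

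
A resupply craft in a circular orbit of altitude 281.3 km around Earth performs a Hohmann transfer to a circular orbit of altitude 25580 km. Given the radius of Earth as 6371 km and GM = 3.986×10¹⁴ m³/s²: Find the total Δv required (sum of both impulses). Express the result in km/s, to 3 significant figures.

Δv_total ≈ 3.68 km/s

r₁ = 6371 + 281.3 = 6652.3 km = 6.6523×10⁶ m.
r₂ = 6371 + 25580 = 31951 km = 3.1951×10⁷ m.
Transfer ellipse a_t = (r₁ + r₂)/2 = 1.930×10⁷ m.
At r₁: circular v_c1 = √(μ/r₁) = 7741 m/s; transfer-perigee v_p = √[μ(2/r₁ − 1/a_t)] = 9959 m/s.
Δv₁ = v_p − v_c1 = 2219 m/s.
At r₂: circular v_c2 = √(μ/r₂) = 3532 m/s; transfer-apogee v_a = √[μ(2/r₂ − 1/a_t)] = 2074 m/s.
Δv₂ = v_c2 − v_a = 1458 m/s.
Total Δv = Δv₁ + Δv₂ = 3677 m/s = 3.677 km/s.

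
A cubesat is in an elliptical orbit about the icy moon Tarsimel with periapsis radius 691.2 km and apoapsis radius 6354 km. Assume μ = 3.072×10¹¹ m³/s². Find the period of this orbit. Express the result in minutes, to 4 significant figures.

Semi-major axis a = (r_p + r_a)/2 = (691.20 + 6354.0)/2 = 3522.6 km = 3.523×10⁶ m.
By Kepler's third law T = 2π√(a³/μ) = 2π × 1.193×10⁴ = 7.495×10⁴ s.
= 1249 minutes.

T ≈ 1249 minutes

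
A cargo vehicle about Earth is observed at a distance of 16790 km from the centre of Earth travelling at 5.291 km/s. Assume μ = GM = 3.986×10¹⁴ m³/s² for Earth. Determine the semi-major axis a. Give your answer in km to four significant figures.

a ≈ 20460 km

r = 1.679×10⁷ m.
Vis-viva rearranged: 1/a = 2/r − v²/μ = 1.191×10⁻⁷ − 7.023×10⁻⁸ = 4.889×10⁻⁸ m⁻¹.
a = 2.046×10⁷ m = 20456 km.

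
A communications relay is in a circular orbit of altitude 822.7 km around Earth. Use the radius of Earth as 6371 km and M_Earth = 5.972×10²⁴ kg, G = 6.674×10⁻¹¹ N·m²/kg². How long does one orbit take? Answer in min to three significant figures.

μ = GM = 6.674×10⁻¹¹ × 5.972×10²⁴ = 3.986×10¹⁴ m³/s².
r = 6371 + 822.7 = 7193.7 km = 7.1937×10⁶ m.
Kepler's third law: T = 2π√(r³/μ) = 2π√((7.194×10⁶)³ / 3.986×10¹⁴).
r³/μ = 9.340×10⁵ s², so T = 2π × 9.664×10² = 6.072×10³ s.
Converting: 6.072×10³ s ÷ 60.00 = 101.2 min.

T ≈ 101 min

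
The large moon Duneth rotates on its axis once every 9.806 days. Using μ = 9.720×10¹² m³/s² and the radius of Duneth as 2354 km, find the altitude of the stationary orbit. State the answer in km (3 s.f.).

T = 9.806 days = 8.472×10⁵ s.
A synchronous orbit has period T, so by Kepler's third law a = (μT²/4π²)^(1/3).
μT²/4π² = 9.720×10¹² × (8.472×10⁵)² / 39.48 = 1.767×10²³ m³.
a = 5.612×10⁷ m = 56118 km.
Altitude h = a − R = 56118 − 2354 = 53764 km.

h_sync ≈ 53800 km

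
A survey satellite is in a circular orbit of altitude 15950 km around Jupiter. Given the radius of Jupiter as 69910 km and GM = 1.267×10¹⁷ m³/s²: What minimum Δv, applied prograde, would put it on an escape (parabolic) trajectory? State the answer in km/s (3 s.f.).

Δv ≈ 15.9 km/s

r = 69910 + 15950 = 85860 km = 8.5860×10⁷ m.
Circular speed v_c = √(μ/r) = 38410 m/s.
Escape speed v_esc = √(2μ/r) = √2 × v_c = 54330 m/s.
Δv = v_esc − v_c = 15910 m/s = 15.91 km/s.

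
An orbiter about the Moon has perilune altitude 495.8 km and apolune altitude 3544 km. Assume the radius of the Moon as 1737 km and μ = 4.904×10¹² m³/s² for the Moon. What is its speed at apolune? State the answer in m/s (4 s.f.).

v ≈ 742.9 m/s

r_p = 1737 + 495.8 = 2232.8 km = 2.2328×10⁶ m.
r_a = 1737 + 3544 = 5281.0 km = 5.2810×10⁶ m.
Semi-major axis a = (r_p + r_a)/2 = 3756.9 km = 3.757×10⁶ m.
Vis-viva: v² = μ(2/r − 1/a) = 4.904×10¹² × (3.787×10⁻⁷ − 2.662×10⁻⁷) = 5.519×10⁵ m²/s².
v = 742.9 m/s.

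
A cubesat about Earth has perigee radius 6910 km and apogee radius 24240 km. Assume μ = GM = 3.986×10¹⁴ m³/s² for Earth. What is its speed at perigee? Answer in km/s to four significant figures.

v ≈ 9.475 km/s

Semi-major axis a = (r_p + r_a)/2 = 15575 km = 1.558×10⁷ m.
Vis-viva: v² = μ(2/r − 1/a) = 3.986×10¹⁴ × (2.894×10⁻⁷ − 6.421×10⁻⁸) = 8.978×10⁷ m²/s².
v = 9475 m/s = 9.475 km/s.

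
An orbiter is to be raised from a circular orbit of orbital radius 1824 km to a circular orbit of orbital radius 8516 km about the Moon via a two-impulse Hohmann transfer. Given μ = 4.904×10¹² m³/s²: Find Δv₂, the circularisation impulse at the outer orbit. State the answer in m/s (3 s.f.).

Δv ≈ 308 m/s

r₁ = 1824 km = 1.824×10⁶ m.
r₂ = 8516 km = 8.516×10⁶ m.
Transfer ellipse a_t = (r₁ + r₂)/2 = 5.170×10⁶ m.
At r₁: circular v_c1 = √(μ/r₁) = 1640 m/s; transfer-perilune v_p = √[μ(2/r₁ − 1/a_t)] = 2104 m/s.
At r₂: circular v_c2 = √(μ/r₂) = 758.9 m/s; transfer-apolune v_a = √[μ(2/r₂ − 1/a_t)] = 450.7 m/s.
Δv₂ = v_c2 − v_a = 308.1 m/s.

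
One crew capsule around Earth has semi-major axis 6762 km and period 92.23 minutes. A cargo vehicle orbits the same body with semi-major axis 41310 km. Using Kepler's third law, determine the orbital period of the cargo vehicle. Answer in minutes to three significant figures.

T₂ ≈ 1390 minutes

Kepler's third law: T² ∝ a³, so T₂ = T₁ (a₂/a₁)^(3/2).
a₂/a₁ = 6.109, (a₂/a₁)^(3/2) = 15.10.
T₂ = 92.23 × 15.10 = 1393 minutes.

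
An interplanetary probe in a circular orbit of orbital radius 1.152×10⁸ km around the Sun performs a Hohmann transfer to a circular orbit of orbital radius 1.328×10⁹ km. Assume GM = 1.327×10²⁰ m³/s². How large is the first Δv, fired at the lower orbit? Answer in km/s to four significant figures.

Δv ≈ 12.10 km/s

r₁ = 1.152×10⁸ km = 1.152×10¹¹ m.
r₂ = 1.328×10⁹ km = 1.328×10¹² m.
Transfer ellipse a_t = (r₁ + r₂)/2 = 7.216×10¹¹ m.
At r₁: circular v_c1 = √(μ/r₁) = 33940 m/s; transfer-perihelion v_p = √[μ(2/r₁ − 1/a_t)] = 46040 m/s.
Δv₁ = v_p − v_c1 = 12100 m/s.
= 12.10 km/s.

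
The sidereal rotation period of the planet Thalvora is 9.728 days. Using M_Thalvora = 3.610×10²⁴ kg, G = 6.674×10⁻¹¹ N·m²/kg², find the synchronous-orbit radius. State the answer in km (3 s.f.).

μ = GM = 6.674×10⁻¹¹ × 3.610×10²⁴ = 2.409×10¹⁴ m³/s².
T = 9.728 days = 8.405×10⁵ s.
A synchronous orbit has period T, so by Kepler's third law a = (μT²/4π²)^(1/3).
μT²/4π² = 2.409×10¹⁴ × (8.405×10⁵)² / 39.48 = 4.311×10²⁴ m³.
a = 1.628×10⁸ m = 1.6276×10⁵ km.

r_sync ≈ 1.63×10⁵ km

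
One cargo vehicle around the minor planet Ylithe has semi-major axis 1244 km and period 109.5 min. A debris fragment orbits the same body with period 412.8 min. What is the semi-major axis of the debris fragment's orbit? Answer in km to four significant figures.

a₂ ≈ 3013 km

Kepler's third law: a³ ∝ T², so a₂ = a₁ (T₂/T₁)^(2/3).
T₂/T₁ = 3.770, (T₂/T₁)^(2/3) = 2.422.
a₂ = 1244 × 2.422 = 3013 km.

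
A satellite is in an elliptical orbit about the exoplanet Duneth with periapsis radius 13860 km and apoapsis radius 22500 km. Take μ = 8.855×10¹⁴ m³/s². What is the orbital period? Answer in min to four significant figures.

T ≈ 272.8 min

Semi-major axis a = (r_p + r_a)/2 = (13860 + 22500)/2 = 18180 km = 1.818×10⁷ m.
By Kepler's third law T = 2π√(a³/μ) = 2π × 2.605×10³ = 1.637×10⁴ s.
= 272.8 min.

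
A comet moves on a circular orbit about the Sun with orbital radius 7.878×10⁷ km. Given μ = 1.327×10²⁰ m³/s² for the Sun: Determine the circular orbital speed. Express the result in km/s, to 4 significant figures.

v ≈ 41.04 km/s

r = 7.878×10⁷ km = 7.878×10¹⁰ m.
For a circular orbit v = √(μ/r) = √(1.327×10²⁰ / 7.878×10¹⁰) = √(1.684×10⁹) = 41040 m/s.
That is 41.04 km/s.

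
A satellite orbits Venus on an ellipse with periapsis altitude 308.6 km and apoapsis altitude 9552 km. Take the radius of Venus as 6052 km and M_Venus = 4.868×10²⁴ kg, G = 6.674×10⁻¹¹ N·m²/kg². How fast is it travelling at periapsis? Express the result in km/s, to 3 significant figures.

v ≈ 8.52 km/s

μ = GM = 6.674×10⁻¹¹ × 4.868×10²⁴ = 3.249×10¹⁴ m³/s².
r_p = 6052 + 308.6 = 6360.6 km = 6.3606×10⁶ m.
r_a = 6052 + 9552 = 15604 km = 1.5604×10⁷ m.
Semi-major axis a = (r_p + r_a)/2 = 10982 km = 1.098×10⁷ m.
Vis-viva: v² = μ(2/r − 1/a) = 3.249×10¹⁴ × (3.144×10⁻⁷ − 9.106×10⁻⁸) = 7.257×10⁷ m²/s².
v = 8519 m/s = 8.519 km/s.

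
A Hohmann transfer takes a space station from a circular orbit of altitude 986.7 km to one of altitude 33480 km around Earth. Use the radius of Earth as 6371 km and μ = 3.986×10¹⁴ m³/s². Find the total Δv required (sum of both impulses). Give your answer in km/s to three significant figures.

Δv_total ≈ 3.60 km/s

r₁ = 6371 + 986.7 = 7357.7 km = 7.3577×10⁶ m.
r₂ = 6371 + 33480 = 39851 km = 3.9851×10⁷ m.
Transfer ellipse a_t = (r₁ + r₂)/2 = 2.360×10⁷ m.
At r₁: circular v_c1 = √(μ/r₁) = 7360 m/s; transfer-perigee v_p = √[μ(2/r₁ − 1/a_t)] = 9564 m/s.
Δv₁ = v_p − v_c1 = 2203 m/s.
At r₂: circular v_c2 = √(μ/r₂) = 3163 m/s; transfer-apogee v_a = √[μ(2/r₂ − 1/a_t)] = 1766 m/s.
Δv₂ = v_c2 − v_a = 1397 m/s.
Total Δv = Δv₁ + Δv₂ = 3600 m/s = 3.600 km/s.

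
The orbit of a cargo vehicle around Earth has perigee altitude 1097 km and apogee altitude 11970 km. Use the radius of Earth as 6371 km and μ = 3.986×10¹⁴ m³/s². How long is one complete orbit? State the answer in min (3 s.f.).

T ≈ 243 min

r_p = 6371 + 1097 = 7468.0 km = 7.4680×10⁶ m.
r_a = 6371 + 11970 = 18341 km = 1.8341×10⁷ m.
Semi-major axis a = (r_p + r_a)/2 = (7468.0 + 18341)/2 = 12904 km = 1.290×10⁷ m.
By Kepler's third law T = 2π√(a³/μ) = 2π × 2.322×10³ = 1.459×10⁴ s.
= 243.1 min.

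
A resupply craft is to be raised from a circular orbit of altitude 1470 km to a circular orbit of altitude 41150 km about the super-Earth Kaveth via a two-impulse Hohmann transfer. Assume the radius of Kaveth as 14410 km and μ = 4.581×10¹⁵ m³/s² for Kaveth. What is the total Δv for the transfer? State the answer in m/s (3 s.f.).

Δv_total ≈ 7220 m/s

r₁ = 14410 + 1470 = 15880 km = 1.5880×10⁷ m.
r₂ = 14410 + 41150 = 55560 km = 5.5560×10⁷ m.
Transfer ellipse a_t = (r₁ + r₂)/2 = 3.572×10⁷ m.
At r₁: circular v_c1 = √(μ/r₁) = 16980 m/s; transfer-periapsis v_p = √[μ(2/r₁ − 1/a_t)] = 21180 m/s.
Δv₁ = v_p − v_c1 = 4198 m/s.
At r₂: circular v_c2 = √(μ/r₂) = 9080 m/s; transfer-apoapsis v_a = √[μ(2/r₂ − 1/a_t)] = 6054 m/s.
Δv₂ = v_c2 − v_a = 3026 m/s.
Total Δv = Δv₁ + Δv₂ = 7224 m/s.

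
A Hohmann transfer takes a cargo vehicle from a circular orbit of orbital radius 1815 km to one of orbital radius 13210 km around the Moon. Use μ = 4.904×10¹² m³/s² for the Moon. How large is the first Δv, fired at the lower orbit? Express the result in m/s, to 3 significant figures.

r₁ = 1815 km = 1.815×10⁶ m.
r₂ = 13210 km = 1.321×10⁷ m.
Transfer ellipse a_t = (r₁ + r₂)/2 = 7.512×10⁶ m.
At r₁: circular v_c1 = √(μ/r₁) = 1644 m/s; transfer-perilune v_p = √[μ(2/r₁ − 1/a_t)] = 2180 m/s.
Δv₁ = v_p − v_c1 = 535.9 m/s.

Δv ≈ 536 m/s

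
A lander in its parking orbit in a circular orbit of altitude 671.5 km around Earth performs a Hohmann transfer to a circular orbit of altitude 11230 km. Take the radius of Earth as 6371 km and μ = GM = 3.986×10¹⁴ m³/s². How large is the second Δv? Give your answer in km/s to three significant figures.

r₁ = 6371 + 671.5 = 7042.5 km = 7.0425×10⁶ m.
r₂ = 6371 + 11230 = 17601 km = 1.7601×10⁷ m.
Transfer ellipse a_t = (r₁ + r₂)/2 = 1.232×10⁷ m.
At r₁: circular v_c1 = √(μ/r₁) = 7523 m/s; transfer-perigee v_p = √[μ(2/r₁ − 1/a_t)] = 8992 m/s.
At r₂: circular v_c2 = √(μ/r₂) = 4759 m/s; transfer-apogee v_a = √[μ(2/r₂ − 1/a_t)] = 3598 m/s.
Δv₂ = v_c2 − v_a = 1161 m/s.
= 1.161 km/s.

Δv ≈ 1.16 km/s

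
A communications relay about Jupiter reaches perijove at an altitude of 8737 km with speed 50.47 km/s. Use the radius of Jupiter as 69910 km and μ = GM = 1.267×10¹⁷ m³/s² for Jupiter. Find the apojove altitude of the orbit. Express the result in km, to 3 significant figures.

r_p = 69910 + 8737 = 78647 km = 7.865×10⁷ m.
Specific energy ε = v²/2 − μ/r = -3.374×10⁸ J/kg, so a = −μ/(2ε) = 1.878×10⁸ m.
The apsides satisfy r_p + r_a = 2a, so the apojove radius is 2a − r_p = 2.969×10⁸ m = 2.9689×10⁵ km.
Apojove altitude = 2.9689×10⁵ − 69910 = 2.2698×10⁵ km.

apojove altitude ≈ 2.27×10⁵ km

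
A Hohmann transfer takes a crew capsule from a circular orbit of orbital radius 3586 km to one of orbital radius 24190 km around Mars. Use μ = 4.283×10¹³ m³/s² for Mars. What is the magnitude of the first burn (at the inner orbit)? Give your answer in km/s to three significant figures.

r₁ = 3586 km = 3.586×10⁶ m.
r₂ = 24190 km = 2.419×10⁷ m.
Transfer ellipse a_t = (r₁ + r₂)/2 = 1.389×10⁷ m.
At r₁: circular v_c1 = √(μ/r₁) = 3456 m/s; transfer-periapsis v_p = √[μ(2/r₁ − 1/a_t)] = 4561 m/s.
Δv₁ = v_p − v_c1 = 1105 m/s.
= 1.105 km/s.

Δv ≈ 1.11 km/s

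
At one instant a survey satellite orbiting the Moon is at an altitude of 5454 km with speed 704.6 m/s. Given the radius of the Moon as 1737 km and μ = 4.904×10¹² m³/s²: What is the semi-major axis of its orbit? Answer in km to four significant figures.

r = 1737 + 5454 = 7191.0 km = 7.191×10⁶ m.
Specific orbital energy ε = v²/2 − μ/r = (704.6)²/2 − 4.904×10¹²/7.191×10⁶ = -4.337×10⁵ J/kg.
Since ε = −μ/(2a), a = −μ/(2ε) = 5.653×10⁶ m = 5653.2 km.

a ≈ 5653 km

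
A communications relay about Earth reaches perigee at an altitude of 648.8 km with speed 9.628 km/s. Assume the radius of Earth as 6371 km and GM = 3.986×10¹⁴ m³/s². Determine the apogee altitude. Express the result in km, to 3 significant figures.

apogee altitude ≈ 24800 km

r_p = 6371 + 648.8 = 7019.8 km = 7.020×10⁶ m.
Specific energy ε = v²/2 − μ/r = -1.043×10⁷ J/kg, so a = −μ/(2ε) = 1.910×10⁷ m.
The apsides satisfy r_p + r_a = 2a, so the apogee radius is 2a − r_p = 3.119×10⁷ m = 31186 km.
Apogee altitude = 31186 − 6371 = 24815 km.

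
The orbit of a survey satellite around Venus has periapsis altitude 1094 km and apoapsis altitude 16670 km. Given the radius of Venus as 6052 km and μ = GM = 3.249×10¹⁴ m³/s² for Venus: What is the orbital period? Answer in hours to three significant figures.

T ≈ 5.59 hours

r_p = 6052 + 1094 = 7146.0 km = 7.1460×10⁶ m.
r_a = 6052 + 16670 = 22722 km = 2.2722×10⁷ m.
Semi-major axis a = (r_p + r_a)/2 = (7146.0 + 22722)/2 = 14934 km = 1.493×10⁷ m.
By Kepler's third law T = 2π√(a³/μ) = 2π × 3.202×10³ = 2.012×10⁴ s.
= 5.588 hours.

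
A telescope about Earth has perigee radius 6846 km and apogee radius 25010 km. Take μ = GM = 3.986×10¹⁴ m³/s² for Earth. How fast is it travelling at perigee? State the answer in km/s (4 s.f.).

Semi-major axis a = (r_p + r_a)/2 = 15928 km = 1.593×10⁷ m.
Vis-viva: v² = μ(2/r − 1/a) = 3.986×10¹⁴ × (2.921×10⁻⁷ − 6.278×10⁻⁸) = 9.142×10⁷ m²/s².
v = 9562 m/s = 9.562 km/s.

v ≈ 9.562 km/s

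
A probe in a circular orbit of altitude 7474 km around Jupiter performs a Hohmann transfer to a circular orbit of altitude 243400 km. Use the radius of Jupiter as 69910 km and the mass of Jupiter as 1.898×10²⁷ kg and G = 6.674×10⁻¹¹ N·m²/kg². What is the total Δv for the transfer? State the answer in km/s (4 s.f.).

μ = GM = 6.674×10⁻¹¹ × 1.898×10²⁷ = 1.267×10¹⁷ m³/s².
r₁ = 69910 + 7474 = 77384 km = 7.7384×10⁷ m.
r₂ = 69910 + 243400 = 313310 km = 3.1331×10⁸ m.
Transfer ellipse a_t = (r₁ + r₂)/2 = 1.953×10⁸ m.
At r₁: circular v_c1 = √(μ/r₁) = 40460 m/s; transfer-perijove v_p = √[μ(2/r₁ − 1/a_t)] = 51240 m/s.
Δv₁ = v_p − v_c1 = 10780 m/s.
At r₂: circular v_c2 = √(μ/r₂) = 20110 m/s; transfer-apojove v_a = √[μ(2/r₂ − 1/a_t)] = 12660 m/s.
Δv₂ = v_c2 − v_a = 7452 m/s.
Total Δv = Δv₁ + Δv₂ = 18230 m/s = 18.23 km/s.

Δv_total ≈ 18.23 km/s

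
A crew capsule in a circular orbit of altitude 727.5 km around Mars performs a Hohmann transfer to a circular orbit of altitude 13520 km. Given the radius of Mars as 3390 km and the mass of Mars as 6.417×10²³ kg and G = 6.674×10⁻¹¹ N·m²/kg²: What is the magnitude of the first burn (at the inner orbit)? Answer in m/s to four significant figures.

Δv ≈ 865.0 m/s

μ = GM = 6.674×10⁻¹¹ × 6.417×10²³ = 4.283×10¹³ m³/s².
r₁ = 3390 + 727.5 = 4117.5 km = 4.1175×10⁶ m.
r₂ = 3390 + 13520 = 16910 km = 1.6910×10⁷ m.
Transfer ellipse a_t = (r₁ + r₂)/2 = 1.051×10⁷ m.
At r₁: circular v_c1 = √(μ/r₁) = 3225 m/s; transfer-periapsis v_p = √[μ(2/r₁ − 1/a_t)] = 4090 m/s.
Δv₁ = v_p − v_c1 = 865.0 m/s.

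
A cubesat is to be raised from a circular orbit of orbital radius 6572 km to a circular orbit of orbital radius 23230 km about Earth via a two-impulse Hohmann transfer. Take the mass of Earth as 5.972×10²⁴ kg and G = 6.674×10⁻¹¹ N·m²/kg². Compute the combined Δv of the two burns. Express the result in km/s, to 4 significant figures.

Δv_total ≈ 3.327 km/s

μ = GM = 6.674×10⁻¹¹ × 5.972×10²⁴ = 3.986×10¹⁴ m³/s².
r₁ = 6572 km = 6.572×10⁶ m.
r₂ = 23230 km = 2.323×10⁷ m.
Transfer ellipse a_t = (r₁ + r₂)/2 = 1.490×10⁷ m.
At r₁: circular v_c1 = √(μ/r₁) = 7788 m/s; transfer-perigee v_p = √[μ(2/r₁ − 1/a_t)] = 9723 m/s.
Δv₁ = v_p − v_c1 = 1936 m/s.
At r₂: circular v_c2 = √(μ/r₂) = 4142 m/s; transfer-apogee v_a = √[μ(2/r₂ − 1/a_t)] = 2751 m/s.
Δv₂ = v_c2 − v_a = 1391 m/s.
Total Δv = Δv₁ + Δv₂ = 3327 m/s = 3.327 km/s.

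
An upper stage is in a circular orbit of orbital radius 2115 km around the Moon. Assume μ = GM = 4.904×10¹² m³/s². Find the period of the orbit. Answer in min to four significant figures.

r = 2115 km = 2.115×10⁶ m.
Kepler's third law: T = 2π√(r³/μ) = 2π√((2.115×10⁶)³ / 4.904×10¹²).
r³/μ = 1.929×10⁶ s², so T = 2π × 1.389×10³ = 8.727×10³ s.
Converting: 8.727×10³ s ÷ 60.00 = 145.5 min.

T ≈ 145.5 min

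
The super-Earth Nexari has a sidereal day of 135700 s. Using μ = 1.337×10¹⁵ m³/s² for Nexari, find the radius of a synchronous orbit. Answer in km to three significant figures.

r_sync ≈ 85400 km

A synchronous orbit has period T, so by Kepler's third law a = (μT²/4π²)^(1/3).
μT²/4π² = 1.337×10¹⁵ × (1.357×10⁵)² / 39.48 = 6.236×10²³ m³.
a = 8.544×10⁷ m = 85437 km.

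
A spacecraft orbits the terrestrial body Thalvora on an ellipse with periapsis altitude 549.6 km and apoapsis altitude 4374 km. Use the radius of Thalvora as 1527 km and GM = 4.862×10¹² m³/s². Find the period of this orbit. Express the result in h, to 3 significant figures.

r_p = 1527 + 549.6 = 2076.6 km = 2.0766×10⁶ m.
r_a = 1527 + 4374 = 5901.0 km = 5.9010×10⁶ m.
Semi-major axis a = (r_p + r_a)/2 = (2076.6 + 5901.0)/2 = 3988.8 km = 3.989×10⁶ m.
By Kepler's third law T = 2π√(a³/μ) = 2π × 3.613×10³ = 2.270×10⁴ s.
= 6.306 h.

T ≈ 6.31 h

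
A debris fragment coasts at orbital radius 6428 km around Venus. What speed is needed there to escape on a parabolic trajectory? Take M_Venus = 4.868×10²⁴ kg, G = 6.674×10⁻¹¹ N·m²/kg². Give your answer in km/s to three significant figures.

v_esc ≈ 10.1 km/s

μ = GM = 6.674×10⁻¹¹ × 4.868×10²⁴ = 3.249×10¹⁴ m³/s².
r = 6428 km = 6.428×10⁶ m.
Escape speed v_esc = √(2μ/r) = √(2 × 3.249×10¹⁴ / 6.428×10⁶) = √(1.011×10⁸) = 10050 m/s.
= 10.05 km/s.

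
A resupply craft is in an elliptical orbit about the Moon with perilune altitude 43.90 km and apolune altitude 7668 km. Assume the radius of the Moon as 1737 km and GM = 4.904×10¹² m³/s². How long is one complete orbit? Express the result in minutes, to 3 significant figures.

r_p = 1737 + 43.90 = 1780.9 km = 1.7809×10⁶ m.
r_a = 1737 + 7668 = 9405.0 km = 9.4050×10⁶ m.
Semi-major axis a = (r_p + r_a)/2 = (1780.9 + 9405.0)/2 = 5592.9 km = 5.593×10⁶ m.
By Kepler's third law T = 2π√(a³/μ) = 2π × 5.973×10³ = 3.753×10⁴ s.
= 625.5 minutes.

T ≈ 625 minutes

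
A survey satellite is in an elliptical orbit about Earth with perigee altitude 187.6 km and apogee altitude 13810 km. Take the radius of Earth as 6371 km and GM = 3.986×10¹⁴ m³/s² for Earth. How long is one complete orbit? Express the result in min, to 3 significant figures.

T ≈ 256 min

r_p = 6371 + 187.6 = 6558.6 km = 6.5586×10⁶ m.
r_a = 6371 + 13810 = 20181 km = 2.0181×10⁷ m.
Semi-major axis a = (r_p + r_a)/2 = (6558.6 + 20181)/2 = 13370 km = 1.337×10⁷ m.
By Kepler's third law T = 2π√(a³/μ) = 2π × 2.449×10³ = 1.539×10⁴ s.
= 256.4 min.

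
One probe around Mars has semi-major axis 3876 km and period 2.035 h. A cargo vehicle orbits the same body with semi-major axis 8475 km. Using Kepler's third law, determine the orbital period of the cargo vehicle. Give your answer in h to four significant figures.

T₂ ≈ 6.580 h

Kepler's third law: T² ∝ a³, so T₂ = T₁ (a₂/a₁)^(3/2).
a₂/a₁ = 2.187, (a₂/a₁)^(3/2) = 3.233.
T₂ = 2.035 × 3.233 = 6.580 h.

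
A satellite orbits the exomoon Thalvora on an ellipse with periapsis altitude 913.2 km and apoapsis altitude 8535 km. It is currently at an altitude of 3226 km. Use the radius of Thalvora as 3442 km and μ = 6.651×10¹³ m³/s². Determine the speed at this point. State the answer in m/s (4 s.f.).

r_p = 3442 + 913.2 = 4355.2 km = 4.3552×10⁶ m.
r_a = 3442 + 8535 = 11977 km = 1.1977×10⁷ m.
r = 3442 + 3226 = 6668.0 km = 6.668×10⁶ m.
Semi-major axis a = (r_p + r_a)/2 = 8166.1 km = 8.166×10⁶ m.
Vis-viva: v² = μ(2/r − 1/a) = 6.651×10¹³ × (2.999×10⁻⁷ − 1.225×10⁻⁷) = 1.180×10⁷ m²/s².
v = 3436 m/s.

v ≈ 3436 m/s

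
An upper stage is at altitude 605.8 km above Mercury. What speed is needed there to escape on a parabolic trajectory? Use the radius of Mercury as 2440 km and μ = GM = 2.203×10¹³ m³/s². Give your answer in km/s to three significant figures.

v_esc ≈ 3.80 km/s

r = 2440 + 605.8 = 3045.8 km = 3.0458×10⁶ m.
Escape speed v_esc = √(2μ/r) = √(2 × 2.203×10¹³ / 3.046×10⁶) = √(1.447×10⁷) = 3803 m/s.
= 3.803 km/s.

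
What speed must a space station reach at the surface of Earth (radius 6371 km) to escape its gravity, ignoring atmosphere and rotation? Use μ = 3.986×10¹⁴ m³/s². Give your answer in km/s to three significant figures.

r = R = 6.371×10⁶ m.
Escape speed v_esc = √(2μ/r) = √(2 × 3.986×10¹⁴ / 6.371×10⁶) = √(1.251×10⁸) = 11190 m/s.
= 11.19 km/s.

v_esc ≈ 11.2 km/s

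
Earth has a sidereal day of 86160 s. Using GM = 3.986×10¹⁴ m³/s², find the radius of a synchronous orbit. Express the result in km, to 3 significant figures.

r_sync ≈ 42200 km

A synchronous orbit has period T, so by Kepler's third law a = (μT²/4π²)^(1/3).
μT²/4π² = 3.986×10¹⁴ × (8.616×10⁴)² / 39.48 = 7.495×10²² m³.
a = 4.216×10⁷ m = 42163 km.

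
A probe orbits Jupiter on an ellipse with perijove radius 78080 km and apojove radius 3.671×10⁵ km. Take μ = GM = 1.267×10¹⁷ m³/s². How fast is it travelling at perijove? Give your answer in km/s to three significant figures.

v ≈ 51.7 km/s

Semi-major axis a = (r_p + r_a)/2 = 2.2259×10⁵ km = 2.226×10⁸ m.
Vis-viva: v² = μ(2/r − 1/a) = 1.267×10¹⁷ × (2.561×10⁻⁸ − 4.493×10⁻⁹) = 2.676×10⁹ m²/s².
v = 51730 m/s = 51.73 km/s.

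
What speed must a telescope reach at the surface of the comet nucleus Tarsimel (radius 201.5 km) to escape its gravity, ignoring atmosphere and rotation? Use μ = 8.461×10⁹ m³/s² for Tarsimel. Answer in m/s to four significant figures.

v_esc ≈ 289.8 m/s

r = R = 2.015×10⁵ m.
Escape speed v_esc = √(2μ/r) = √(2 × 8.461×10⁹ / 2.015×10⁵) = √(8.398×10⁴) = 289.8 m/s.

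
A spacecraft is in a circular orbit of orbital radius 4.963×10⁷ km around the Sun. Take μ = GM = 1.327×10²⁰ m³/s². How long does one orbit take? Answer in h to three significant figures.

r = 4.963×10⁷ km = 4.963×10¹⁰ m.
Kepler's third law: T = 2π√(r³/μ) = 2π√((4.963×10¹⁰)³ / 1.327×10²⁰).
r³/μ = 9.212×10¹¹ s², so T = 2π × 9.598×10⁵ = 6.031×10⁶ s.
Converting: 6.031×10⁶ s ÷ 3600 = 1675 h.

T ≈ 1680 h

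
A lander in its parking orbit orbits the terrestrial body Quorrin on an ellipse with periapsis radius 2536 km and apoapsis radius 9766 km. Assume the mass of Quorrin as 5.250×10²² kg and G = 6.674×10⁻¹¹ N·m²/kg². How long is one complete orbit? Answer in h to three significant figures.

T ≈ 14.2 h

μ = GM = 6.674×10⁻¹¹ × 5.250×10²² = 3.504×10¹² m³/s².
Semi-major axis a = (r_p + r_a)/2 = (2536.0 + 9766.0)/2 = 6151.0 km = 6.151×10⁶ m.
By Kepler's third law T = 2π√(a³/μ) = 2π × 8.150×10³ = 5.121×10⁴ s.
= 14.22 h.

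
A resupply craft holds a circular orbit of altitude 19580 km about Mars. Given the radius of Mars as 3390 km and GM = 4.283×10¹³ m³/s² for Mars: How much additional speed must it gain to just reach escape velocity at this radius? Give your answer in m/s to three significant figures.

r = 3390 + 19580 = 22970 km = 2.2970×10⁷ m.
Circular speed v_c = √(μ/r) = 1366 m/s.
Escape speed v_esc = √(2μ/r) = √2 × v_c = 1931 m/s.
Δv = v_esc − v_c = 565.6 m/s.

Δv ≈ 566 m/s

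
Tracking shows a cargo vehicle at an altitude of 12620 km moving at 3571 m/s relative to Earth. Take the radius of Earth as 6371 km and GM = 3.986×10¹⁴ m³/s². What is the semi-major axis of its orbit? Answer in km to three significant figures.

r = 6371 + 12620 = 18991 km = 1.899×10⁷ m.
Vis-viva rearranged: 1/a = 2/r − v²/μ = 1.053×10⁻⁷ − 3.199×10⁻⁸ = 7.332×10⁻⁸ m⁻¹.
a = 1.364×10⁷ m = 13639 km.

a ≈ 13600 km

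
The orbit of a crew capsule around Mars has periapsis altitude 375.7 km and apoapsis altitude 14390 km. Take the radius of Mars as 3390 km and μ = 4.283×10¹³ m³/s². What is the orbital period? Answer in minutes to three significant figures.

T ≈ 566 minutes

r_p = 3390 + 375.7 = 3765.7 km = 3.7657×10⁶ m.
r_a = 3390 + 14390 = 17780 km = 1.7780×10⁷ m.
Semi-major axis a = (r_p + r_a)/2 = (3765.7 + 17780)/2 = 10773 km = 1.077×10⁷ m.
By Kepler's third law T = 2π√(a³/μ) = 2π × 5.403×10³ = 3.395×10⁴ s.
= 565.8 minutes.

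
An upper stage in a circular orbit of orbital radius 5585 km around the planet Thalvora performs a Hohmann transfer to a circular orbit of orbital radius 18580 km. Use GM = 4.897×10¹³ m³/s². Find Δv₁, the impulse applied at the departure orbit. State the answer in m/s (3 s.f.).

Δv ≈ 711 m/s

r₁ = 5585 km = 5.585×10⁶ m.
r₂ = 18580 km = 1.858×10⁷ m.
Transfer ellipse a_t = (r₁ + r₂)/2 = 1.208×10⁷ m.
At r₁: circular v_c1 = √(μ/r₁) = 2961 m/s; transfer-periapsis v_p = √[μ(2/r₁ − 1/a_t)] = 3672 m/s.
Δv₁ = v_p − v_c1 = 710.9 m/s.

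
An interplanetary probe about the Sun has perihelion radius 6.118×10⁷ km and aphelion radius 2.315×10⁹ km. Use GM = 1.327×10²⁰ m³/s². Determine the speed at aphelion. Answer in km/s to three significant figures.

Semi-major axis a = (r_p + r_a)/2 = 1.1881×10⁹ km = 1.188×10¹² m.
Vis-viva: v² = μ(2/r − 1/a) = 1.327×10²⁰ × (8.639×10⁻¹³ − 8.417×10⁻¹³) = 2.952×10⁶ m²/s².
v = 1718 m/s = 1.718 km/s.

v ≈ 1.72 km/s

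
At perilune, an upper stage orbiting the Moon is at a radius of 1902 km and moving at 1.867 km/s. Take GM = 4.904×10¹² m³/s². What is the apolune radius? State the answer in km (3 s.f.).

apolune radius ≈ 3970 km

r_p = 1.902×10⁶ m.
Specific energy ε = v²/2 − μ/r = -8.355×10⁵ J/kg, so a = −μ/(2ε) = 2.935×10⁶ m.
The apsides satisfy r_p + r_a = 2a, so the apolune radius is 2a − r_p = 3.968×10⁶ m = 3967.6 km.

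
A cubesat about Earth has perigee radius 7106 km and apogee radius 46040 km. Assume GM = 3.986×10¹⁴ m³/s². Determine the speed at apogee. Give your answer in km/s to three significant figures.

v ≈ 1.52 km/s

Semi-major axis a = (r_p + r_a)/2 = 26573 km = 2.657×10⁷ m.
Vis-viva: v² = μ(2/r − 1/a) = 3.986×10¹⁴ × (4.344×10⁻⁸ − 3.763×10⁻⁸) = 2.315×10⁶ m²/s².
v = 1522 m/s = 1.522 km/s.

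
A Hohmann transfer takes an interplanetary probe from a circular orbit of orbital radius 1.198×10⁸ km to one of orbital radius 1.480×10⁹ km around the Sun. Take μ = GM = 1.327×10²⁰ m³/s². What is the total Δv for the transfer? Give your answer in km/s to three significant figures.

r₁ = 1.198×10⁸ km = 1.198×10¹¹ m.
r₂ = 1.480×10⁹ km = 1.480×10¹² m.
Transfer ellipse a_t = (r₁ + r₂)/2 = 7.999×10¹¹ m.
At r₁: circular v_c1 = √(μ/r₁) = 33280 m/s; transfer-perihelion v_p = √[μ(2/r₁ − 1/a_t)] = 45270 m/s.
Δv₁ = v_p − v_c1 = 11990 m/s.
At r₂: circular v_c2 = √(μ/r₂) = 9469 m/s; transfer-aphelion v_a = √[μ(2/r₂ − 1/a_t)] = 3665 m/s.
Δv₂ = v_c2 − v_a = 5805 m/s.
Total Δv = Δv₁ + Δv₂ = 17790 m/s = 17.79 km/s.

Δv_total ≈ 17.8 km/s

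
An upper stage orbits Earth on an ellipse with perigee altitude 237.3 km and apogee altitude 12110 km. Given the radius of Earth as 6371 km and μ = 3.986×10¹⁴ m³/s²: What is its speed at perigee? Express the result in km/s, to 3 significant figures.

r_p = 6371 + 237.3 = 6608.3 km = 6.6083×10⁶ m.
r_a = 6371 + 12110 = 18481 km = 1.8481×10⁷ m.
Semi-major axis a = (r_p + r_a)/2 = 12545 km = 1.254×10⁷ m.
Vis-viva: v² = μ(2/r − 1/a) = 3.986×10¹⁴ × (3.026×10⁻⁷ − 7.972×10⁻⁸) = 8.886×10⁷ m²/s².
v = 9427 m/s = 9.427 km/s.

v ≈ 9.43 km/s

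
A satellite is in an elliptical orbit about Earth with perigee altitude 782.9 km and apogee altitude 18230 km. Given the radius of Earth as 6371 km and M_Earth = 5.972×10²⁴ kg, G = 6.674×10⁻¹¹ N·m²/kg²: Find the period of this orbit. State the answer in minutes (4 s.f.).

μ = GM = 6.674×10⁻¹¹ × 5.972×10²⁴ = 3.986×10¹⁴ m³/s².
r_p = 6371 + 782.9 = 7153.9 km = 7.1539×10⁶ m.
r_a = 6371 + 18230 = 24601 km = 2.4601×10⁷ m.
Semi-major axis a = (r_p + r_a)/2 = (7153.9 + 24601)/2 = 15877 km = 1.588×10⁷ m.
By Kepler's third law T = 2π√(a³/μ) = 2π × 3.169×10³ = 1.991×10⁴ s.
= 331.9 minutes.

T ≈ 331.9 minutes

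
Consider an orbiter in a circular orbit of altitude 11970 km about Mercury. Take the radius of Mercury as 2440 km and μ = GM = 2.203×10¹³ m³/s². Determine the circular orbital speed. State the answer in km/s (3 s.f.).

v ≈ 1.24 km/s

r = 2440 + 11970 = 14410 km = 1.4410×10⁷ m.
For a circular orbit v = √(μ/r) = √(2.203×10¹³ / 1.441×10⁷) = √(1.529×10⁶) = 1236 m/s.
That is 1.236 km/s.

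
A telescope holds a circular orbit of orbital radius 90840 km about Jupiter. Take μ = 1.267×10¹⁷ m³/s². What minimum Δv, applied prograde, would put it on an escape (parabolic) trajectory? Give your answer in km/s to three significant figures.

r = 90840 km = 9.084×10⁷ m.
Circular speed v_c = √(μ/r) = 37350 m/s.
Escape speed v_esc = √(2μ/r) = √2 × v_c = 52820 m/s.
Δv = v_esc − v_c = 15470 m/s = 15.47 km/s.

Δv ≈ 15.5 km/s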